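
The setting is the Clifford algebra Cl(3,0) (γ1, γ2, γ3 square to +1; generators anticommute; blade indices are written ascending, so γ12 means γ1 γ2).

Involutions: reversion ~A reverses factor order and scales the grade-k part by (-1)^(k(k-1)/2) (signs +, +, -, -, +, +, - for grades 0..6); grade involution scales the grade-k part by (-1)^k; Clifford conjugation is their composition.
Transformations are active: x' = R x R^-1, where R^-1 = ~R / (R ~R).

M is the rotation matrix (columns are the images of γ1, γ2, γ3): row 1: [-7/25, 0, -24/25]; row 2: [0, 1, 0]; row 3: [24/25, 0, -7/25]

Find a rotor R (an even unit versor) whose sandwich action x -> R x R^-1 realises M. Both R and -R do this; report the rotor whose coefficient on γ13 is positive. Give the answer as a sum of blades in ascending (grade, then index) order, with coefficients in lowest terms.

Method: write R = a + b12*γ12 + b13*γ13 + b23*γ23 with a^2 + b12^2 + b13^2 + b23^2 = 1 (so R^-1 = ~R). Expanding the columns R e_j ~R gives tr M = 4a^2 - 1 and, from the antisymmetric part, M21 - M12 = -4a*b12, M13 - M31 = 4a*b13, M32 - M23 = -4a*b23.
Here tr M = 11/25, so a^2 = (1 + tr M)/4 = 9/25 and a = ±3/5. Taking a = 3/5: M21 - M12 = 0, M13 - M31 = -48/25, M32 - M23 = 0, giving b12 = 0, b13 = -4/5, b23 = 0, i.e. R = 3/5 - 4/5*γ13.
Its γ13 coefficient is negative, so report the other preimage -R.
Answer: -3/5 + 4/5*γ13. Key observation: the double cover Spin(3) -> SO(3) sends R and -R to the same matrix (trace 11/25 here), so the stated sign of the γ13 coefficient is what selects one sheet.


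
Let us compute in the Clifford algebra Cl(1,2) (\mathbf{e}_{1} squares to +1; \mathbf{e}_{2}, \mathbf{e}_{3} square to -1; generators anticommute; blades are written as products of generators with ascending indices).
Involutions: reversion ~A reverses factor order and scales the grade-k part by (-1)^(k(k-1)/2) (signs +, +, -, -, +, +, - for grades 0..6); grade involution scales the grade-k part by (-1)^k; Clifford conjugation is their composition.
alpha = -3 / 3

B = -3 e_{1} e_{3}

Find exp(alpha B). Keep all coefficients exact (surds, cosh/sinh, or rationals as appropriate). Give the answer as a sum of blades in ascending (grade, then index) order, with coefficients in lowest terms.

B^2 = (-3)^2*(e_{1} e_{3})^2 = 9*(+1) = 9 (a basis 2-blade squares to minus the product of its generators' squares).
B^2 = 9 — B^2 > 0, so the exponential closes hyperbolically: l = 3, alpha*l = -3, so exp(alpha B) = cosh(-3) + (sinh(-3)/3)*B = \cosh{\left(3 \right)} + (- \frac{\sinh{\left(3 \right)}}{3})*B.
Answer: \cosh{\left(3 \right)} + \sinh{\left(3 \right)} e_{1} e_{3}


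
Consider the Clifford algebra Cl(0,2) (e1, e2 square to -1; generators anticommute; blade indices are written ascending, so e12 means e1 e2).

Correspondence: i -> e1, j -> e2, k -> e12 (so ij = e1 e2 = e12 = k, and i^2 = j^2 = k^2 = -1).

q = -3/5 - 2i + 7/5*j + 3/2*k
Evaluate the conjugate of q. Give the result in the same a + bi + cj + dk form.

In blades: q = -3/5 - 2*e1 + 7/5*e2 + 3/2*e12.
Conjugation here is Clifford conjugation: the scalar is fixed and the grade-1 and grade-2 blades all flip sign, giving -3/5 + 2*e1 - 7/5*e2 - 3/2*e12; translating back:
Answer: -3/5 + 2i - 7/5*j - 3/2*k


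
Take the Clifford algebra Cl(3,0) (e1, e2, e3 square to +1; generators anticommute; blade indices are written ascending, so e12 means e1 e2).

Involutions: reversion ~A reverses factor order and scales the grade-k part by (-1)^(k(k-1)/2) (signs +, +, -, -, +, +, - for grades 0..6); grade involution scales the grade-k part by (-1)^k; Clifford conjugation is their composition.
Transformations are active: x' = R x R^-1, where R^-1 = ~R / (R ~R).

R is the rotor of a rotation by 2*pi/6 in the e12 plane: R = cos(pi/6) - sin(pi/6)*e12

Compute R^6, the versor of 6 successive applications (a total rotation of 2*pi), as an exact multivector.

Half-angle bookkeeping: 6 applications in e12 add up to rotor phase 6*pi/6 = pi, so R^6 = cos(pi) - sin(pi)*e12.
cos(pi) = -1 and sin(pi) = 0, so R^6 = -1. The total rotation 2*pi is 1 full turn, so every vector returns to itself, yet the rotor is -1, on the OTHER sheet of the double cover (an odd number of 2*pi turns).
Answer: -1


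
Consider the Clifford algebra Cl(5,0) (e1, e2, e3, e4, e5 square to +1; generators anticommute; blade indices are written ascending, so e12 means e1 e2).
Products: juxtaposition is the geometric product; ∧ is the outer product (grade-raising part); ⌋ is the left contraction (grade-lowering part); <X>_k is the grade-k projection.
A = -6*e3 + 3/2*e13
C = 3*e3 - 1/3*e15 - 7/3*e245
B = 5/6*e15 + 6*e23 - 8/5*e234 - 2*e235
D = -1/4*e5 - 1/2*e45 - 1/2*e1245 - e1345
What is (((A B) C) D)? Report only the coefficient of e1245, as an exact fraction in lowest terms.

step 1: 36*e2 - 9*e12 - 48/5*e24 - 12*e25 - 5/4*e35 + 12/5*e124 + 3*e125 + 5*e135
step 2: -e2 - 5/3*e3 + 28*e4 - 373/20*e5 + 4*e12 + 5/12*e13 - 7*e14 - 47/5*e15 + 108*e23 - 3*e25 - 84*e45 - 27*e123 + 12*e125 + 21*e145 + 1553/60*e234 + 36*e235 - 4/5*e245 + 67/15*e1234 - 9*e1235 + 16/5*e1245
step 3: -623/16 + 53/4*e1 + 217/20*e2 + 21*e3 + 227/40*e4 - 14*e5 - 217/5*e12 - 84*e13 - 169/20*e14 + 7/2*e15 - 61/5*e23 - 15*e24 - 43/60*e25 - 49/10*e34 + 193/20*e35 - 55/12*e45 + 61/20*e123 + 255/8*e124 - 2453/60*e125 - 733/20*e134 - 1213/80*e135 - 5/12*e145 + 6*e234 - 4793/120*e235 + 55/2*e245 - 38/3*e345 - 3/2*e1234 + 271/60*e1235 - 110*e1245 + 1291/24*e1345 - 13603/240*e2345 + 733/60*e12345
Answer: -110


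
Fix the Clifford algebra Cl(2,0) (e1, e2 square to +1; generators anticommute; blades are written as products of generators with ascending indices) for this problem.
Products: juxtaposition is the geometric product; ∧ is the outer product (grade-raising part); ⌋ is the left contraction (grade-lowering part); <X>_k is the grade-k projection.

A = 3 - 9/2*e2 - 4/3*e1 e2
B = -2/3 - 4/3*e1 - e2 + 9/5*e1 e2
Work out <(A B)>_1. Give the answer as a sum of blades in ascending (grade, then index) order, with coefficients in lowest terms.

step 1: 49/10 + 163/30*e1 - 16/9*e2 + 13/45*e1 e2
step 2: 163/30*e1 - 16/9*e2
Answer: 163/30*e1 - 16/9*e2


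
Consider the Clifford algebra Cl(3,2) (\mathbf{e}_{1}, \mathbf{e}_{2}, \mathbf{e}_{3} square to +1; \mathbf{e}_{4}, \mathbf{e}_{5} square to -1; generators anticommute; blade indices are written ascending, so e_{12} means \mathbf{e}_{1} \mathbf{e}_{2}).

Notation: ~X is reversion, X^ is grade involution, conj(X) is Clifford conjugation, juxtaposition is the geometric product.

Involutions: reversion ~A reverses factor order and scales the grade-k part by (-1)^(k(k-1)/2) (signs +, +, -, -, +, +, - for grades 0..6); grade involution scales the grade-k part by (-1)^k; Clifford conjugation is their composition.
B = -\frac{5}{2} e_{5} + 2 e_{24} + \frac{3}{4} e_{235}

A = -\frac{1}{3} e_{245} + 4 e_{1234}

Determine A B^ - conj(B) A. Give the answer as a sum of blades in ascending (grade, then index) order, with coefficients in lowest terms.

first term: -\frac{2}{3} e_{5} - 8 e_{13} + \frac{5}{6} e_{24} - \frac{1}{4} e_{34} + 3 e_{145} + 10 e_{12345}
second term: \frac{2}{3} e_{5} + 8 e_{13} + \frac{5}{6} e_{24} - \frac{1}{4} e_{34} - 3 e_{145} + 10 e_{12345}
Answer: -\frac{4}{3} e_{5} - 16 e_{13} + 6 e_{145}


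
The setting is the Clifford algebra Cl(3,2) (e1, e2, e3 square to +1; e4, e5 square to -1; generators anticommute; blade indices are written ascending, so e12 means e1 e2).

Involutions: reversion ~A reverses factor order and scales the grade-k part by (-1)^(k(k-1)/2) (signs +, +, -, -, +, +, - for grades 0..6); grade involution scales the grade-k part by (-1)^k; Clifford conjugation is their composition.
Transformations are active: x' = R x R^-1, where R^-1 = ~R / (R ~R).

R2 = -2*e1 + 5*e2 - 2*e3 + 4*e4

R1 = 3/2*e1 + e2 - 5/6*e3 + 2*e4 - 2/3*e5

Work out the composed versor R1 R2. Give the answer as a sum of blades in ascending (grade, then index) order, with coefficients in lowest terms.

Distribute over the terms of R2 (each basis-blade product reordered to ascending indices, repeated generators contracted through their squares):
R1 (-2*e1) = -3 + 2*e12 - 5/3*e13 + 4*e14 - 4/3*e15
R1 (5*e2) = 5 + 15/2*e12 + 25/6*e23 - 10*e24 + 10/3*e25
R1 (-2*e3) = 5/3 - 3*e13 - 2*e23 + 4*e34 - 4/3*e35
R1 (4*e4) = -8 + 6*e14 + 4*e24 - 10/3*e34 + 8/3*e45
Summing the partial products and collecting blades:
Answer: -13/3 + 19/2*e12 - 14/3*e13 + 10*e14 - 4/3*e15 + 13/6*e23 - 6*e24 + 10/3*e25 + 2/3*e34 - 4/3*e35 + 8/3*e45


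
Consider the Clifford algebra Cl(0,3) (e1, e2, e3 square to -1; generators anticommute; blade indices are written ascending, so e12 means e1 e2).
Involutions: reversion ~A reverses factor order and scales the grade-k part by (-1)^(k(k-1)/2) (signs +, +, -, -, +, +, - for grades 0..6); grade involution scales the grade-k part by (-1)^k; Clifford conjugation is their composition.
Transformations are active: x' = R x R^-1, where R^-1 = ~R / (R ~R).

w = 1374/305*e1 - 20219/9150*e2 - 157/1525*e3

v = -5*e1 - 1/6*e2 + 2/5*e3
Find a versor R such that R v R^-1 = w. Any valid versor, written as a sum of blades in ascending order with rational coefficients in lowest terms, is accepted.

Reasoning: v^2 = w^2 = -22669/900 since conjugation preserves the quadratic form; R = v + w = -151/305*e1 - 3624/1525*e2 + 453/1525*e3 is then valid when invertible, keeping its own part and reversing (v - w)/2.
Answer: -151/305*e1 - 3624/1525*e2 + 453/1525*e3


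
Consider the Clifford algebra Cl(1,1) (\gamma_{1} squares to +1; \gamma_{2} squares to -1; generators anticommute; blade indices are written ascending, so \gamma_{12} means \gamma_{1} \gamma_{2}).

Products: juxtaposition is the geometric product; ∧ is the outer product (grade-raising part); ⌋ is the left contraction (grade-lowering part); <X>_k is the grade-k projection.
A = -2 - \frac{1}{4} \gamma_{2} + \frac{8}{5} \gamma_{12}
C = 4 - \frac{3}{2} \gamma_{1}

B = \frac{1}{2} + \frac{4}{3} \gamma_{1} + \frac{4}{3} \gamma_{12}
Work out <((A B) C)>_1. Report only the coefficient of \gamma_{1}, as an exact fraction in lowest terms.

step 1: \frac{17}{15} - 3 \gamma_{1} - \frac{271}{120} \gamma_{2} - \frac{23}{15} \gamma_{12}
step 2: \frac{271}{30} - \frac{137}{10} \gamma_{1} - \frac{34}{3} \gamma_{2} - \frac{457}{48} \gamma_{12}
step 3: -\frac{137}{10} \gamma_{1} - \frac{34}{3} \gamma_{2}
Answer: -\frac{137}{10}


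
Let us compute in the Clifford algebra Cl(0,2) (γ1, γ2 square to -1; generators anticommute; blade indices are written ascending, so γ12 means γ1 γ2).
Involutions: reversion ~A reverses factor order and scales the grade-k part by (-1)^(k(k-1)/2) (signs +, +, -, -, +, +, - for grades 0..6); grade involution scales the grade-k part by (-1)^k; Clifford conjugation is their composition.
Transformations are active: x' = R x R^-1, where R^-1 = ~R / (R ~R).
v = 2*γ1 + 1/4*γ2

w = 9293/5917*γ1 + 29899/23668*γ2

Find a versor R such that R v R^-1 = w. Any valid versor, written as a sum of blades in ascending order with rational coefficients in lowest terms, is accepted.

The midline construction: v and w both square to -65/16, so reflecting in their sum 21127/5917*γ1 + 8954/5917*γ2 exchanges them.
Answer: 21127/5917*γ1 + 8954/5917*γ2


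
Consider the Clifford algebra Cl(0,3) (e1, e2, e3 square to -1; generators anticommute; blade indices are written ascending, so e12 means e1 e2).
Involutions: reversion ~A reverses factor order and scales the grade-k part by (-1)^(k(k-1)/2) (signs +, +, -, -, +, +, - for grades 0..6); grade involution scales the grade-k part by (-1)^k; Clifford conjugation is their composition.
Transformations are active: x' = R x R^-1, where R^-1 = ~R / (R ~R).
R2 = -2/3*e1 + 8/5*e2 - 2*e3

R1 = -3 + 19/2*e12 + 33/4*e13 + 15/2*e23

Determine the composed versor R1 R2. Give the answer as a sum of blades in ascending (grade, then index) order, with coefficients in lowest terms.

Distribute over the terms of R2 (each basis-blade product reordered to ascending indices, repeated generators contracted through their squares):
R1 (-2/3*e1) = 2*e1 - 19/3*e2 - 11/2*e3 - 5*e123
R1 (8/5*e2) = -76/5*e1 - 24/5*e2 + 12*e3 - 66/5*e123
R1 (-2*e3) = 33/2*e1 + 15*e2 + 6*e3 - 19*e123
Summing the partial products and collecting blades:
Answer: 33/10*e1 + 58/15*e2 + 25/2*e3 - 186/5*e123


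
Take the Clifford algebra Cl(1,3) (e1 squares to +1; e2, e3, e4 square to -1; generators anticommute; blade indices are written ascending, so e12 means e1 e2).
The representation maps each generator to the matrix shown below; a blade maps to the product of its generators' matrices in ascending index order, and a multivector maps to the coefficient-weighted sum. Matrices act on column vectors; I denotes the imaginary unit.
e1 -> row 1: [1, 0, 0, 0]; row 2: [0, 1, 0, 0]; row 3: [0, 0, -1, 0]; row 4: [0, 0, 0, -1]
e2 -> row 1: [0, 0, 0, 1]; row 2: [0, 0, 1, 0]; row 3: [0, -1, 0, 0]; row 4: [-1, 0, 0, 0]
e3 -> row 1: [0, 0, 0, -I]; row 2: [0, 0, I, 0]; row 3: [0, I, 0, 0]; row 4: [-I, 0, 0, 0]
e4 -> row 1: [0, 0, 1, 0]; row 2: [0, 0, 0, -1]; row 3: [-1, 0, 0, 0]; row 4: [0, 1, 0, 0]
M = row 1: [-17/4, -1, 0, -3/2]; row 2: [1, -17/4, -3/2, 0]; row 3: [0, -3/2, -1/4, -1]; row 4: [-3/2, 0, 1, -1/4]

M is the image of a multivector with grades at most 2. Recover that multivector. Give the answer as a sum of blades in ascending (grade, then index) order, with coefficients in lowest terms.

Method: the blade images are trace-orthogonal — tr(rho(e_A) rho(e_B)^-1) = 4 if A = B and 0 otherwise — and rho(e_A)^-1 = (e_A)^2 * rho(e_A) with (e_A)^2 = +1 or -1, so the coefficient of e_A in the preimage is (e_A)^2 * tr(M rho(e_A))/4.
Nonzero projections over blades of grade <= 2: 1: (1)^2 = +1, tr(M 1) = -9, coefficient -9/4; e1: (e1)^2 = +1, tr(M rho(e1)) = -8, coefficient -2; e12: (e12)^2 = +1, tr(M rho(e12)) = -6, coefficient -3/2; e24: (e24)^2 = -1, tr(M rho(e24)) = 4, coefficient -1. Every other blade of grade <= 2 projects to 0.
Answer: -9/4 - 2*e1 - 3/2*e12 - e24


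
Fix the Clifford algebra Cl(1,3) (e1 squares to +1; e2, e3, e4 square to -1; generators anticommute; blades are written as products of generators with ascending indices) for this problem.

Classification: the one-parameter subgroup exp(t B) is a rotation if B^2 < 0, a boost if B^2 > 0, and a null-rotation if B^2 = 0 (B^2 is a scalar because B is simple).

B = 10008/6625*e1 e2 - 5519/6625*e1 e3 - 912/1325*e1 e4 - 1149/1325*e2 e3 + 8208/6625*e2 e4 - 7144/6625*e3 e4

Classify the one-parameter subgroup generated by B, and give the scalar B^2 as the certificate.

B^2 term by term: the squares give (10008/6625)^2*(e1 e2)^2 + (-5519/6625)^2*(e1 e3)^2 + (-912/1325)^2*(e1 e4)^2 + (-1149/1325)^2*(e2 e3)^2 + (8208/6625)^2*(e2 e4)^2 + (-7144/6625)^2*(e3 e4)^2 = 100160064/43890625*(+1) + 30459361/43890625*(+1) + 831744/1755625*(+1) + 1320201/1755625*(-1) + 67371264/43890625*(-1) + 51036736/43890625*(-1) = 0 (each basis 2-blade squares to minus the product of its generators' squares); cross terms between blades sharing an index anticommute and cancel; the commuting (index-disjoint) pairs give grade-4 terms 2*c*c'*(blade product), which cancel blade by blade — e1 e2 e3 e4: -142994304/43890625 + 90599904/43890625 + 2095776/1755625 = 0 — confirming B is simple. So B^2 = 0.
Answer: null-rotation, certificate B^2 = 0. Check the certificate: B^2 = 0, and that sign is decisive whatever form B takes.


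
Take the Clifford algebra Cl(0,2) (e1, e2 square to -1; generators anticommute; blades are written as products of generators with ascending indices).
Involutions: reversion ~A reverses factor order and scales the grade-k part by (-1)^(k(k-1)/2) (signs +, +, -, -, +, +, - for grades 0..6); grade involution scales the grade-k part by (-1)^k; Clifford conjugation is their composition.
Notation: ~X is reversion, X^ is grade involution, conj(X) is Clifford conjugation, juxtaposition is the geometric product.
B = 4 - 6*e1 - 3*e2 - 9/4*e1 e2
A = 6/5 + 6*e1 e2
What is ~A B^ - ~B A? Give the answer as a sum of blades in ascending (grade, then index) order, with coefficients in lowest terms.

first term: -87/10 + 126/5*e1 - 162/5*e2 - 267/10*e1 e2
second term: -87/10 - 126/5*e1 + 162/5*e2 + 267/10*e1 e2
Answer: 252/5*e1 - 324/5*e2 - 267/5*e1 e2


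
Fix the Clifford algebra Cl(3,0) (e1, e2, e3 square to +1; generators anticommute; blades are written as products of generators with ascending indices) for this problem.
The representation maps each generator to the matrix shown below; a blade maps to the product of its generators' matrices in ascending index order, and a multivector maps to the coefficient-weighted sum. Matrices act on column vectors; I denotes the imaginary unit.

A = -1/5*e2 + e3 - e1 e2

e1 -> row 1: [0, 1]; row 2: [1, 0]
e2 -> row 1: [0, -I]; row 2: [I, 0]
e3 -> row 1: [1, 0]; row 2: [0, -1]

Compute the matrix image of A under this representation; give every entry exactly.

Bivector images (products of the table entries): rho(e1 e2) = rho(e1)rho(e2) = row 1: [I, 0]; row 2: [0, -I].
M = (-1/5)*rho(e2) + (1)*rho(e3) + (-1)*rho(e1 e2), summed entrywise:
Answer: row 1: [1 - I, I/5]; row 2: [-I/5, -1 + I]


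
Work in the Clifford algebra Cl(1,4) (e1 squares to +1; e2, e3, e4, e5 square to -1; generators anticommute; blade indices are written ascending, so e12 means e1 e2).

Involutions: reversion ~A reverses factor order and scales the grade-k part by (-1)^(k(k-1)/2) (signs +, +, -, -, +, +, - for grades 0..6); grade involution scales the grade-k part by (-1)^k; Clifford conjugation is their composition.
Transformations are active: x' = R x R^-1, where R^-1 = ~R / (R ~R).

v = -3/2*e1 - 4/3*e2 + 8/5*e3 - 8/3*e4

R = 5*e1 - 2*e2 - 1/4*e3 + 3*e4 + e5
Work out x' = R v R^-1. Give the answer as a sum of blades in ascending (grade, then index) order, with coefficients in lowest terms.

~R = 5*e1 - 2*e2 - 1/4*e3 + 3*e4 + e5, and R ~R = 175/16, so R^-1 = ~R / (175/16).
R v = -53/30 - 29/3*e12 + 61/8*e13 - 53/6*e14 + 3/2*e15 - 53/15*e23 + 28/3*e24 + 4/3*e25 - 62/15*e34 - 8/5*e35 + 8/3*e45
Answer: -121/1050*e1 + 1732/875*e2 - 3988/2625*e3 + 4456/2625*e4 - 848/2625*e5


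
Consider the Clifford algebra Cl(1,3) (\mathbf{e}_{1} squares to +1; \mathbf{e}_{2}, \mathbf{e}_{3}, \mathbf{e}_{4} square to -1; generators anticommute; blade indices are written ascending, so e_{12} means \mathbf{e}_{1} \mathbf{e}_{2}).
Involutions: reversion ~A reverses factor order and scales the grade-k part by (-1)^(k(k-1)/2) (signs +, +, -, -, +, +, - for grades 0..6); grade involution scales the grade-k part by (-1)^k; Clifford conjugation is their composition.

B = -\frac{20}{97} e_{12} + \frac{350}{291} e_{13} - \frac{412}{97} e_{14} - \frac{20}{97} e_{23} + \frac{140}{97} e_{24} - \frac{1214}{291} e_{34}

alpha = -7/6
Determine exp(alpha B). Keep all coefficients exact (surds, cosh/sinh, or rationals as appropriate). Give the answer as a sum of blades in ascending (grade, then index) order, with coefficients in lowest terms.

B^2 term by term: the squares give (-\frac{20}{97})^2*(e_{12})^2 + (\frac{350}{291})^2*(e_{13})^2 + (-\frac{412}{97})^2*(e_{14})^2 + (-\frac{20}{97})^2*(e_{23})^2 + (\frac{140}{97})^2*(e_{24})^2 + (-\frac{1214}{291})^2*(e_{34})^2 = \frac{400}{9409}*(+1) + \frac{122500}{84681}*(+1) + \frac{169744}{9409}*(+1) + \frac{400}{9409}*(-1) + \frac{19600}{9409}*(-1) + \frac{1473796}{84681}*(-1) = 0 (each basis 2-blade squares to minus the product of its generators' squares); cross terms between blades sharing an index anticommute and cancel; the commuting (index-disjoint) pairs give grade-4 terms 2*c*c'*(blade product), which cancel blade by blade — e_{1234}: \frac{48560}{28227} - \frac{98000}{28227} + \frac{16480}{9409} = 0 — confirming B is simple. So B^2 = 0.
B^2 = 0, hence only two terms survive: exp(alpha B) = 1 + alpha B (parabolic case).
Answer: 1 + \frac{70}{291} e_{12} - \frac{1225}{873} e_{13} + \frac{1442}{291} e_{14} + \frac{70}{291} e_{23} - \frac{490}{291} e_{24} + \frac{4249}{873} e_{34}


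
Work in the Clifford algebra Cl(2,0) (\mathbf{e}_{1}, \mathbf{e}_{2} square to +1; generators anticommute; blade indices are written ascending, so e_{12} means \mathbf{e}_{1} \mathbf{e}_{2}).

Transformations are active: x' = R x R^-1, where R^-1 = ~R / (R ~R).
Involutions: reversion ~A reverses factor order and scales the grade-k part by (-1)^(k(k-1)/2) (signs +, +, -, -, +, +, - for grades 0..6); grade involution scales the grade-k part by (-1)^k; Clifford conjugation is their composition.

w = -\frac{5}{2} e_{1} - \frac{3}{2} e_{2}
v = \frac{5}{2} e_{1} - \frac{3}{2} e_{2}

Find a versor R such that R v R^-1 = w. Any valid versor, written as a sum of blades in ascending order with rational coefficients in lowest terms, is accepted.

Equal squares first: v^2 = w^2 = \frac{17}{2}. Then v + w = -3 e_{2} is a versor taking v to w, provided it is invertible.
Answer: -3 e_{2}


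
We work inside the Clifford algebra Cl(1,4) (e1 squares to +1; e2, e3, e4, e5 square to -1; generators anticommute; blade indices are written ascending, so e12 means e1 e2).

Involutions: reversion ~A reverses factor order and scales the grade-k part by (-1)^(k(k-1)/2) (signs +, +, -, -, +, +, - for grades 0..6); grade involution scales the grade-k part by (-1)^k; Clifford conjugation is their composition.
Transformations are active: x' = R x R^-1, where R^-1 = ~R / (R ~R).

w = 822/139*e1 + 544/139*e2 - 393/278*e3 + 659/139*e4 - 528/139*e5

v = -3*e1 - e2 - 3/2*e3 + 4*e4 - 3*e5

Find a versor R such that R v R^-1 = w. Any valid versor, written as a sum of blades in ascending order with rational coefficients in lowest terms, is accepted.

Key observation: q(v) = q(w) = -77/4 (sandwiches preserve the norm), so R = v + w = 405/139*e1 + 405/139*e2 - 405/139*e3 + 1215/139*e4 - 945/139*e5 works whenever it is invertible — the component of v along it is kept and (v - w)/2 reverses, sending v to w.
Answer: 405/139*e1 + 405/139*e2 - 405/139*e3 + 1215/139*e4 - 945/139*e5


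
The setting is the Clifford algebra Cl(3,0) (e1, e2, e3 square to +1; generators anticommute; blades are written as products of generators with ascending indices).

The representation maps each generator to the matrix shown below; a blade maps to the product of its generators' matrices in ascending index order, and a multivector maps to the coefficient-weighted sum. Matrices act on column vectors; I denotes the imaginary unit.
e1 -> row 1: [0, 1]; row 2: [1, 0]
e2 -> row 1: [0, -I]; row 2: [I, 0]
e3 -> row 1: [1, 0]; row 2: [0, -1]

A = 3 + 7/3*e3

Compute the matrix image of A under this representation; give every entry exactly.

M = (3)*1 + (7/3)*rho(e3), summed entrywise (1 is the identity matrix):
Answer: row 1: [16/3, 0]; row 2: [0, 2/3]


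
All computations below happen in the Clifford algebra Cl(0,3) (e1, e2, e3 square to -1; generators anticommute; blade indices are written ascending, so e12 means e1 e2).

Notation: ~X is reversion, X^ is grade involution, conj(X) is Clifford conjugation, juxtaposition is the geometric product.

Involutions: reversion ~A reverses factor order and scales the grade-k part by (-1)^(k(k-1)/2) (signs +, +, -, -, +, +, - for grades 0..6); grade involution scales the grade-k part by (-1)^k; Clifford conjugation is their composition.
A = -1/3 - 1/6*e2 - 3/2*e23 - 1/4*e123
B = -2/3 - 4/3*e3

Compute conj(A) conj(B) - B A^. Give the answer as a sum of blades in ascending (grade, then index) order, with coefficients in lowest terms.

first term: 2/9 - 19/9*e2 - 4/9*e3 + 1/3*e12 - 7/9*e23 + 1/6*e123
second term: 2/9 + 17/9*e2 + 4/9*e3 + 1/3*e12 + 11/9*e23 - 1/6*e123
Answer: -4*e2 - 8/9*e3 - 2*e23 + 1/3*e123


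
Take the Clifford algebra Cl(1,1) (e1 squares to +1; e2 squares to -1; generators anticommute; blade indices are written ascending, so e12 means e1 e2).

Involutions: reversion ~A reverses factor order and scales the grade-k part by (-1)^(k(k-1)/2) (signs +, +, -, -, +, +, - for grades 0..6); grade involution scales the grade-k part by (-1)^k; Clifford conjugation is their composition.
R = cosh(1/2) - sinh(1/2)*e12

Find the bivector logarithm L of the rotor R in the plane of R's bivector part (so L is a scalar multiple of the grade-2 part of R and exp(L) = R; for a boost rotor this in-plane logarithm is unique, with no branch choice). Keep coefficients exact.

The scalar part of R is cosh(1/2), giving the rapidity magnitude (cosh is even); the bivector part supplies orientation, its quotient by sinh of the rapidity is the plane, and L = rapidity * plane — unique in that plane, since flipping both signs leaves L unchanged.
Concretely: cosh(rapidity) = cosh(1/2) gives rapidity = ±1/2, and since rapidity/sinh(rapidity) is even the sign is immaterial: L = (rapidity/sinh(rapidity)) * <R>_2 = (1/(2*sinh(1/2))) * <R>_2.
Answer: -1/2*e12


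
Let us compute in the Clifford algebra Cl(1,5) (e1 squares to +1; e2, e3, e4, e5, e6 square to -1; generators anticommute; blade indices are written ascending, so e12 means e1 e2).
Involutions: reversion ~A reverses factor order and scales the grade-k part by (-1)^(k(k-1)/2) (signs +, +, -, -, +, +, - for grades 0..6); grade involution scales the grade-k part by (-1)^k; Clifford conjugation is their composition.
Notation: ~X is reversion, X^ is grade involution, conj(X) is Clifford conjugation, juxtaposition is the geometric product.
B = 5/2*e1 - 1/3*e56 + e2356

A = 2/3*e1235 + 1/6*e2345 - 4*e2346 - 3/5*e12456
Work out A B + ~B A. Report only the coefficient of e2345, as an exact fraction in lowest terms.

first term: 2/3*e16 + 4*e45 + 1/6*e46 - 1/5*e124 - 3/5*e134 - 5/3*e235 + 2/9*e1236 + 4/3*e2345 + 1/18*e2346 - 3/2*e2456 + 5/12*e12345 - 10*e12346
second term: -2/3*e16 - 4*e45 - 1/6*e46 + 1/5*e124 + 3/5*e134 + 5/3*e235 + 2/9*e1236 + 4/3*e2345 + 1/18*e2346 - 3/2*e2456 + 5/12*e12345 - 10*e12346
Answer: 8/3


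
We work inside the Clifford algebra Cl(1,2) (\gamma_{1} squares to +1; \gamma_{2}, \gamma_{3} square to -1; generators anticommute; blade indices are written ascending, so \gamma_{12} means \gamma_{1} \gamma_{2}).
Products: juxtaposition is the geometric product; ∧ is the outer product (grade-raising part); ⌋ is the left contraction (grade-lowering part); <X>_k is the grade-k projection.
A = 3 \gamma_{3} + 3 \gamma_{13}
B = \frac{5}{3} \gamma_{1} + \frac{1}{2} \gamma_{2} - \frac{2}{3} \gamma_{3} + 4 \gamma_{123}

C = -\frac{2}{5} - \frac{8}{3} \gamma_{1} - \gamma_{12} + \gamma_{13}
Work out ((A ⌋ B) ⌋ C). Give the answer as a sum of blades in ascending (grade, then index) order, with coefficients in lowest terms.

step 1: 2 - 12 \gamma_{2} - 12 \gamma_{12}
step 2: \frac{56}{5} + \frac{20}{3} \gamma_{1} - 2 \gamma_{12} + 2 \gamma_{13}
Answer: \frac{56}{5} + \frac{20}{3} \gamma_{1} - 2 \gamma_{12} + 2 \gamma_{13}


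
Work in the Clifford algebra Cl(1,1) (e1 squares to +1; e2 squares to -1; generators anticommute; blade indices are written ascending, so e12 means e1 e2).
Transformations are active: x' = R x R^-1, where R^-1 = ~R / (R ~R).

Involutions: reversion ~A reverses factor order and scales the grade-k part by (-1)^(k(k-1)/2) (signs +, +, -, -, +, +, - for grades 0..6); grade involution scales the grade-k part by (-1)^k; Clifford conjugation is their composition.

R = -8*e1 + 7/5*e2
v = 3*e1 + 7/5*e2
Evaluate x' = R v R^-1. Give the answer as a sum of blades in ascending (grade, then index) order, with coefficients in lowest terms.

~R = -8*e1 + 7/5*e2, and R ~R = 1551/25, so R^-1 = ~R / (1551/25).
R v = -649/25 - 77/5*e12
Answer: 521/141*e1 - 1813/705*e2


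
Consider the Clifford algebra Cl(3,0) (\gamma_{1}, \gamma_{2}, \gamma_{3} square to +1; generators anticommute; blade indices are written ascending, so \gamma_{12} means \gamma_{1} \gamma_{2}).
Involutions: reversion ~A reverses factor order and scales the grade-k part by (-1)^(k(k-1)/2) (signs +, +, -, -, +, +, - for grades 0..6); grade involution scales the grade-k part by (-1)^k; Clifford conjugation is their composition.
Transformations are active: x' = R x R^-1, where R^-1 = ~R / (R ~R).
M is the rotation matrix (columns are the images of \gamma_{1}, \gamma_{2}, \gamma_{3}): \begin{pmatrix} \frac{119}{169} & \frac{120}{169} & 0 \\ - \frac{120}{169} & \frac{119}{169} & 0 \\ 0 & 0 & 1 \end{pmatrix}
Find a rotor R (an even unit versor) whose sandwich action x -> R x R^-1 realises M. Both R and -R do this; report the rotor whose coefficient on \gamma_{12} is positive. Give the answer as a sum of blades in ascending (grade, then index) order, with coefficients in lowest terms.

Method: write R = a + b12*\gamma_{12} + b13*\gamma_{13} + b23*\gamma_{23} with a^2 + b12^2 + b13^2 + b23^2 = 1 (so R^-1 = ~R). Expanding the columns R e_j ~R gives tr M = 4a^2 - 1 and, from the antisymmetric part, M21 - M12 = -4a*b12, M13 - M31 = 4a*b13, M32 - M23 = -4a*b23.
Here tr M = \frac{407}{169}, so a^2 = (1 + tr M)/4 = \frac{144}{169} and a = ±\frac{12}{13}. Taking a = \frac{12}{13}: M21 - M12 = -\frac{240}{169}, M13 - M31 = 0, M32 - M23 = 0, giving b12 = \frac{5}{13}, b13 = 0, b23 = 0, i.e. R = \frac{12}{13} + \frac{5}{13} \gamma_{12}.
Its \gamma_{12} coefficient is already positive.
Answer: \frac{12}{13} + \frac{5}{13} \gamma_{12}. Sheet selection: the two-to-one cover makes ±R indistinguishable at the matrix level (trace \frac{407}{169}), so uniqueness comes from the required sign on \gamma_{12}.


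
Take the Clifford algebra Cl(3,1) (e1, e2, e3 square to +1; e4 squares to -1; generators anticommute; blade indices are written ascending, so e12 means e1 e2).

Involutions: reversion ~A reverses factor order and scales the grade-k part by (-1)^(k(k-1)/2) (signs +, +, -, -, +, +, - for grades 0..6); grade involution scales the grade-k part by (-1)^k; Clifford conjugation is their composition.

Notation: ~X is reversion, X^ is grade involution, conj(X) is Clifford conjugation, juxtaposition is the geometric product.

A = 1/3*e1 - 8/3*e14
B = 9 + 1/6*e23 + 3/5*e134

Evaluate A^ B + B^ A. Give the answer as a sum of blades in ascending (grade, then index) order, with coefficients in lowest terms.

first term: -3*e1 + 8/5*e3 - 24*e14 - 1/5*e34 - 1/18*e123 - 4/9*e1234
second term: 3*e1 - 8/5*e3 - 24*e14 - 1/5*e34 + 1/18*e123 - 4/9*e1234
Answer: -48*e14 - 2/5*e34 - 8/9*e1234


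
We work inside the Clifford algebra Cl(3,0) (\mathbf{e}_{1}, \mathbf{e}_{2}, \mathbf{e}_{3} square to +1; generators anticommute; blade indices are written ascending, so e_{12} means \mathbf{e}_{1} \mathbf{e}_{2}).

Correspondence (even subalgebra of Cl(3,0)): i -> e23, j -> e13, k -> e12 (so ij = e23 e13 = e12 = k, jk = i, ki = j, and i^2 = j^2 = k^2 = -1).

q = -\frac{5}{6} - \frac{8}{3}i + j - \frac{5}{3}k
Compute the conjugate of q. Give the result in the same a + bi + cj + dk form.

In blades: q = -\frac{5}{6} - \frac{5}{3} e_{12} + e_{13} - \frac{8}{3} e_{23}.
Quaternion conjugation is reversion on the even subalgebra: the scalar is fixed and every grade-2 blade flips sign, giving -\frac{5}{6} + \frac{5}{3} e_{12} - e_{13} + \frac{8}{3} e_{23}; translating back:
Answer: -\frac{5}{6} + \frac{8}{3}i - j + \frac{5}{3}k


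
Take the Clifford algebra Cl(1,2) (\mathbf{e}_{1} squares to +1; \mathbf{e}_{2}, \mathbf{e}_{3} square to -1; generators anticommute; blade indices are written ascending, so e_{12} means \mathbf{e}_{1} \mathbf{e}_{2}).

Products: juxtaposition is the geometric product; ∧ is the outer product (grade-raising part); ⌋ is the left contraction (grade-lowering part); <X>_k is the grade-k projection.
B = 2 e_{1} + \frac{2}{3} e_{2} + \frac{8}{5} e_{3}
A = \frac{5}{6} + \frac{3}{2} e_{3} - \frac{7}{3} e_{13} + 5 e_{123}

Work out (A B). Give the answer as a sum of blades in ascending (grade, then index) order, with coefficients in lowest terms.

step 1: -\frac{12}{5} + \frac{27}{5} e_{1} + \frac{5}{9} e_{2} + 6 e_{3} - 8 e_{12} + \frac{1}{3} e_{13} + 9 e_{23} + \frac{14}{9} e_{123}
Answer: -\frac{12}{5} + \frac{27}{5} e_{1} + \frac{5}{9} e_{2} + 6 e_{3} - 8 e_{12} + \frac{1}{3} e_{13} + 9 e_{23} + \frac{14}{9} e_{123}


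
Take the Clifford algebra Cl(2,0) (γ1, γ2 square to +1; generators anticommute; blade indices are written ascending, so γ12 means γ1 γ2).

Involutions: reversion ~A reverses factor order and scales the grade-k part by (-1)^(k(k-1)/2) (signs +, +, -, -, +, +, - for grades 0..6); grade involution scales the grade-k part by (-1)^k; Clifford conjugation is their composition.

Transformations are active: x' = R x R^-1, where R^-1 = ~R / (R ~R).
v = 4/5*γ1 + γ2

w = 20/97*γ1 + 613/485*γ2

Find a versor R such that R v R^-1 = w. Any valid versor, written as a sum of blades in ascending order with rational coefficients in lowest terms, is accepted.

Take R = v + w = 488/485*γ1 + 1098/485*γ2. Because q(v) = q(w) = 41/25, conjugation by R sends v exactly to w.
Answer: 488/485*γ1 + 1098/485*γ2


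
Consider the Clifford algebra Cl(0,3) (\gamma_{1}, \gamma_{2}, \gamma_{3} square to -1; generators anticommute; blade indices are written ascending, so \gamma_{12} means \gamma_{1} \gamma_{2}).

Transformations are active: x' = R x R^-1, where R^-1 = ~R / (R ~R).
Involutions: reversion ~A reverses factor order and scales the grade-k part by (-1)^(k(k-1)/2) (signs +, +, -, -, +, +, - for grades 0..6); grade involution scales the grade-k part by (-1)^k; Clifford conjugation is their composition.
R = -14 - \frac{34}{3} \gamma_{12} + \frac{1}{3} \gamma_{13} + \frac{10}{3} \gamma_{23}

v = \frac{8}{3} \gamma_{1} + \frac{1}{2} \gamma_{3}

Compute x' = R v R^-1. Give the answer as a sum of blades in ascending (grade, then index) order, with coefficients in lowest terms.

~R = -14 + \frac{34}{3} \gamma_{12} - \frac{1}{3} \gamma_{13} - \frac{10}{3} \gamma_{23}, and R ~R = \frac{1007}{3}, so R^-1 = ~R / (\frac{1007}{3}).
R v = -\frac{75}{2} \gamma_{1} - \frac{287}{9} \gamma_{2} - \frac{55}{9} \gamma_{3} + \frac{29}{9} \gamma_{123}
Answer: \frac{4762}{9063} \gamma_{1} + \frac{24050}{9063} \gamma_{2} - \frac{3767}{18126} \gamma_{3}


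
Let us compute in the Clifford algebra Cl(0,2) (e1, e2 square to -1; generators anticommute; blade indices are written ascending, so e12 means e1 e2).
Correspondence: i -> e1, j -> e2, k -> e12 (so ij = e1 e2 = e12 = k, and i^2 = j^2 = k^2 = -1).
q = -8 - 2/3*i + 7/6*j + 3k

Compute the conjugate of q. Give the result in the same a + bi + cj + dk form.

In blades: q = -8 - 2/3*e1 + 7/6*e2 + 3*e12.
Conjugation here is Clifford conjugation: the scalar is fixed and the grade-1 and grade-2 blades all flip sign, giving -8 + 2/3*e1 - 7/6*e2 - 3*e12; translating back:
Answer: -8 + 2/3*i - 7/6*j - 3k


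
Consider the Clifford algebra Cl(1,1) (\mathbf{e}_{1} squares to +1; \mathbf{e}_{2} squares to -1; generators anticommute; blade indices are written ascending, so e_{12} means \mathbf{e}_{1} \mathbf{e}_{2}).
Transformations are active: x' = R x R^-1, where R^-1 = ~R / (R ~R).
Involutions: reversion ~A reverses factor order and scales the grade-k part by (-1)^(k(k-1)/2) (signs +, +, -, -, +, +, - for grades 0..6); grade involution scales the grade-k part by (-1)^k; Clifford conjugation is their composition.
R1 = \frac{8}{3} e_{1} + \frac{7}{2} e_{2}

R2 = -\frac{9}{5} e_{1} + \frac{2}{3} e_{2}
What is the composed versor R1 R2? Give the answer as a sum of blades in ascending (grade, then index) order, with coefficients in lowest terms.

Distribute over the terms of R1 (each basis-blade product reordered to ascending indices, repeated generators contracted through their squares):
(\frac{8}{3} e_{1}) R2 = -\frac{24}{5} + \frac{16}{9} e_{12}
(\frac{7}{2} e_{2}) R2 = -\frac{7}{3} + \frac{63}{10} e_{12}
Summing the partial products and collecting blades:
Answer: -\frac{107}{15} + \frac{727}{90} e_{12}


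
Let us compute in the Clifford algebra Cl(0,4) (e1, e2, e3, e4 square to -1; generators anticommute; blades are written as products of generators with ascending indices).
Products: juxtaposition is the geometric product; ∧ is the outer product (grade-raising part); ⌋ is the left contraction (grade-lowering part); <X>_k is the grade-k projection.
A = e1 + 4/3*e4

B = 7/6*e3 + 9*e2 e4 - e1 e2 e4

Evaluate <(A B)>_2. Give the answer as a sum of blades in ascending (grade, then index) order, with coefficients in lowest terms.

step 1: 12*e2 + 4/3*e1 e2 + 7/6*e1 e3 + e2 e4 - 14/9*e3 e4 + 9*e1 e2 e4
step 2: 4/3*e1 e2 + 7/6*e1 e3 + e2 e4 - 14/9*e3 e4
Answer: 4/3*e1 e2 + 7/6*e1 e3 + e2 e4 - 14/9*e3 e4


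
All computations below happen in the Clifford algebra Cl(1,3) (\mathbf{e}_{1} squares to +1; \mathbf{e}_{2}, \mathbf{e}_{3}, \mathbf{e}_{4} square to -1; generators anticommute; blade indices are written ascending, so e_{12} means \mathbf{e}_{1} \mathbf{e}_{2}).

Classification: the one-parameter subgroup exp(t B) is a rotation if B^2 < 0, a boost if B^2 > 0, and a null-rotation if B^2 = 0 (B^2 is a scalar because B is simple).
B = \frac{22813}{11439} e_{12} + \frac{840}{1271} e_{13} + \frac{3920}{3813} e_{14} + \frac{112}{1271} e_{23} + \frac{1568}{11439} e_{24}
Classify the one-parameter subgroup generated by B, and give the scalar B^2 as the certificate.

B^2 term by term: the squares give (\frac{22813}{11439})^2*(e_{12})^2 + (\frac{840}{1271})^2*(e_{13})^2 + (\frac{3920}{3813})^2*(e_{14})^2 + (\frac{112}{1271})^2*(e_{23})^2 + (\frac{1568}{11439})^2*(e_{24})^2 = \frac{520432969}{130850721}*(+1) + \frac{705600}{1615441}*(+1) + \frac{15366400}{14538969}*(+1) + \frac{12544}{1615441}*(-1) + \frac{2458624}{130850721}*(-1) = \frac{49}{9} (each basis 2-blade squares to minus the product of its generators' squares); cross terms between blades sharing an index anticommute and cancel; the commuting (index-disjoint) pairs give grade-4 terms 2*c*c'*(blade product), which cancel blade by blade — e_{1234}: -\frac{878080}{4846323} + \frac{878080}{4846323} = 0 — confirming B is simple. So B^2 = \frac{49}{9}.
Answer: boost, certificate B^2 = \frac{49}{9}. The scalar \frac{49}{9} is the complete invariant here: its sign names the subgroup type.


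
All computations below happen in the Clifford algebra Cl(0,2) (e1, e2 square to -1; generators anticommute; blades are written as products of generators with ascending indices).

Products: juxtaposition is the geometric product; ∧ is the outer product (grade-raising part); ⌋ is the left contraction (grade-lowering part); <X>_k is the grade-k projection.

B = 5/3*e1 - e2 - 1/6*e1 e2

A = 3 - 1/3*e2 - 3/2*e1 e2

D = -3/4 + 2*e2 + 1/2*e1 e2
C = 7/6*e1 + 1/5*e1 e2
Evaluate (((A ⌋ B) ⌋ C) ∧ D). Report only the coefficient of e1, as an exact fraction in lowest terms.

step 1: -7/12 + 91/18*e1 - 3*e2 - 1/2*e1 e2
step 2: -3131/540 - 461/360*e1 - 91/90*e2 - 7/60*e1 e2
step 3: 3131/720 + 461/480*e1 - 2341/216*e2 - 2321/432*e1 e2
Answer: 461/480


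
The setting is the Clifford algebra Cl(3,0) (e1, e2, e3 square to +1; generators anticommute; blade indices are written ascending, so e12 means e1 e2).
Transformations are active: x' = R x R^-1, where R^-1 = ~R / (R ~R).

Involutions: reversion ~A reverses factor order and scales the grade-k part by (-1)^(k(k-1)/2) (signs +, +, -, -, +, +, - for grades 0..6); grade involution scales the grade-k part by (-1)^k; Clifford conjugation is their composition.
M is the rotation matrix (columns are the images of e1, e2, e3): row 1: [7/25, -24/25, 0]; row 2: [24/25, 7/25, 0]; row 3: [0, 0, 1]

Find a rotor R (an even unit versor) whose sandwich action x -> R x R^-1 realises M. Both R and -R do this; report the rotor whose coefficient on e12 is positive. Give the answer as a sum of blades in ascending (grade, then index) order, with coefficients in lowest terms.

Method: write R = a + b12*e12 + b13*e13 + b23*e23 with a^2 + b12^2 + b13^2 + b23^2 = 1 (so R^-1 = ~R). Expanding the columns R e_j ~R gives tr M = 4a^2 - 1 and, from the antisymmetric part, M21 - M12 = -4a*b12, M13 - M31 = 4a*b13, M32 - M23 = -4a*b23.
Here tr M = 39/25, so a^2 = (1 + tr M)/4 = 16/25 and a = ±4/5. Taking a = 4/5: M21 - M12 = 48/25, M13 - M31 = 0, M32 - M23 = 0, giving b12 = -3/5, b13 = 0, b23 = 0, i.e. R = 4/5 - 3/5*e12.
Its e12 coefficient is negative, so report the other preimage -R.
Answer: -4/5 + 3/5*e12. Uniqueness: Spin(3) -> SO(3) maps R and -R to the same rotation of trace 39/25; fixing the sign of the e12 coefficient removes the ambiguity.


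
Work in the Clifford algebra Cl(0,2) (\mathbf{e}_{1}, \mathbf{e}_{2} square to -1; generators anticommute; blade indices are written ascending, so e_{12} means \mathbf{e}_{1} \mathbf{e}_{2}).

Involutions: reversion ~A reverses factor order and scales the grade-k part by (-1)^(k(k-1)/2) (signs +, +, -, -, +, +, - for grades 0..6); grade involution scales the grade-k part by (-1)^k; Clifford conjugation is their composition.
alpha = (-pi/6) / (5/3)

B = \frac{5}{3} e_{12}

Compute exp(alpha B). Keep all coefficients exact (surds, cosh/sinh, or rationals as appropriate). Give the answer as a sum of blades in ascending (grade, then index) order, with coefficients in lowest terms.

B^2 = (\frac{5}{3})^2*(e_{12})^2 = \frac{25}{9}*(-1) = -\frac{25}{9} (a basis 2-blade squares to minus the product of its generators' squares).
B^2 = -\frac{25}{9} — B^2 < 0, so the exponential closes trigonometrically: l = \frac{5}{3}, alpha*l = - \frac{\pi}{6}, so exp(alpha B) = cos(- \frac{\pi}{6}) + (sin(- \frac{\pi}{6})/(\frac{5}{3}))*B = \frac{\sqrt{3}}{2} + (- \frac{3}{10})*B.
Answer: \frac{\sqrt{3}}{2} - \frac{1}{2} e_{12}
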